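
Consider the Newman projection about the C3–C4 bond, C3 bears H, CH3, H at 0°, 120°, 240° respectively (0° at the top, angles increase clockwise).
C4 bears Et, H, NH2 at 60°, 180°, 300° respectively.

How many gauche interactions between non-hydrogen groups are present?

1

Non-H gauche pairs: CH3(120°)/Et(60°) — 1 interaction.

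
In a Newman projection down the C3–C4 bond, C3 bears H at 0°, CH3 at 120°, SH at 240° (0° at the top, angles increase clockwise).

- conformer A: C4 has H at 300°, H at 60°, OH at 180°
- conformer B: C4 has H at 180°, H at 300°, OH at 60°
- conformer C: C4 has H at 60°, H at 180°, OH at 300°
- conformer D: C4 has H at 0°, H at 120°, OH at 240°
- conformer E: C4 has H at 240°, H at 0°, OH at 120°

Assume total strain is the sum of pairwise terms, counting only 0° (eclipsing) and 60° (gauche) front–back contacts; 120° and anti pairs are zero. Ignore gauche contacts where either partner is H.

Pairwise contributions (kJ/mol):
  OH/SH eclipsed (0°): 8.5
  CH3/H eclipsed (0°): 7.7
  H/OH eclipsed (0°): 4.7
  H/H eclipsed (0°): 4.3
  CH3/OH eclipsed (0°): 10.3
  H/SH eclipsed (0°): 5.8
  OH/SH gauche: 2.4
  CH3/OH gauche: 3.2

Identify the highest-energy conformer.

A (staggered): CH3–OH gauche, SH–OH gauche; 3.2 + 2.4 = 5.6 kJ/mol.
B (staggered): CH3–OH gauche; 3.2 = 3.2 kJ/mol.
C (staggered): SH–OH gauche; 2.4 = 2.4 kJ/mol.
D (eclipsed): H–H eclipsed, CH3–H eclipsed, SH–OH eclipsed; 4.3 + 7.7 + 8.5 = 20.5 kJ/mol.
E (eclipsed): H–H eclipsed, CH3–OH eclipsed, SH–H eclipsed; 4.3 + 10.3 + 5.8 = 20.4 kJ/mol.
D has the highest total (20.5 kJ/mol).

D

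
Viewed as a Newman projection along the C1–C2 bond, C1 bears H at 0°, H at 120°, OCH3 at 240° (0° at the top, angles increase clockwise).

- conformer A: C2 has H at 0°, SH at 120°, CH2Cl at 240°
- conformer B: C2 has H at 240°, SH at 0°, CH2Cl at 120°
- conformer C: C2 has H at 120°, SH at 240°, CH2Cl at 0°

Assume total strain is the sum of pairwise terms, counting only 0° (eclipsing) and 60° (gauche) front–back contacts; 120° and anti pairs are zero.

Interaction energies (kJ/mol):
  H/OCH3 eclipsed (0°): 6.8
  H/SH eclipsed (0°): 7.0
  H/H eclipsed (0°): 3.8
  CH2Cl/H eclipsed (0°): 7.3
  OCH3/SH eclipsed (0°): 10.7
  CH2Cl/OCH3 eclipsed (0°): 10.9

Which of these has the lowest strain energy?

A is eclipsed. H at 0° is eclipsed with H at 0° (3.8); H at 120° is eclipsed with SH at 120° (7.0); OCH3 at 240° is eclipsed with CH2Cl at 240° (10.9). Total 21.7 kJ/mol.
B is eclipsed. H at 0° is eclipsed with SH at 0° (7.0); H at 120° is eclipsed with CH2Cl at 120° (7.3); OCH3 at 240° is eclipsed with H at 240° (6.8). Total 21.1 kJ/mol.
C is eclipsed. H at 0° is eclipsed with CH2Cl at 0° (7.3); H at 120° is eclipsed with H at 120° (3.8); OCH3 at 240° is eclipsed with SH at 240° (10.7). Total 21.8 kJ/mol.
B has the lowest total (21.1 kJ/mol).

B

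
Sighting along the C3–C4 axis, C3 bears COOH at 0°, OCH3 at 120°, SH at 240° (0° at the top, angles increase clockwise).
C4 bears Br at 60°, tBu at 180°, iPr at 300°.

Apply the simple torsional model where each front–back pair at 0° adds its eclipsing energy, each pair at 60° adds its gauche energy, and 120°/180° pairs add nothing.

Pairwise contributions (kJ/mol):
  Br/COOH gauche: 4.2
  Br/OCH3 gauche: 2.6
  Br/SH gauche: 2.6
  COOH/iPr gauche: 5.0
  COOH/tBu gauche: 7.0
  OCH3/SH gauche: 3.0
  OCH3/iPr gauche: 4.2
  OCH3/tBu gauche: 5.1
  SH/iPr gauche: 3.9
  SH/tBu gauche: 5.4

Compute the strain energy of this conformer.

This conformer (staggered): COOH–Br gauche, COOH–iPr gauche, OCH3–Br gauche, OCH3–tBu gauche, SH–tBu gauche, SH–iPr gauche; 4.2 + 5.0 + 2.6 + 5.1 + 5.4 + 3.9 = 26.2 kJ/mol.

26.2 kJ/mol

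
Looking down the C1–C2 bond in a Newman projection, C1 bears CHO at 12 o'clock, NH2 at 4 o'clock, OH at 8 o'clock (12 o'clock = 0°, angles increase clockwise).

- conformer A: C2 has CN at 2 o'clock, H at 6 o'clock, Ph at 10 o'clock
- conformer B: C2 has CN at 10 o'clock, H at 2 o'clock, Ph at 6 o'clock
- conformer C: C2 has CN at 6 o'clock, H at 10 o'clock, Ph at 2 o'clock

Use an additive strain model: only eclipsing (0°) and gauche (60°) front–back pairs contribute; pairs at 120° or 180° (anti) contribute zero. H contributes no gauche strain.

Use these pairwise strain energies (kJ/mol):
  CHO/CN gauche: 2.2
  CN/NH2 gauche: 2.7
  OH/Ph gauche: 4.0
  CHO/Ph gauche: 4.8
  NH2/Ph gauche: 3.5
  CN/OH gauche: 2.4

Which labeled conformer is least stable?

A (staggered): CHO(0°)/CN(60°) gauche 2.2; CHO(0°)/Ph(300°) gauche 4.8; NH2(120°)/CN(60°) gauche 2.7; OH(240°)/Ph(300°) gauche 4.0 → 13.7 kJ/mol.
B (staggered): CHO(0°)/CN(300°) gauche 2.2; NH2(120°)/Ph(180°) gauche 3.5; OH(240°)/CN(300°) gauche 2.4; OH(240°)/Ph(180°) gauche 4.0 → 12.1 kJ/mol.
C (staggered): CHO(0°)/Ph(60°) gauche 4.8; NH2(120°)/CN(180°) gauche 2.7; NH2(120°)/Ph(60°) gauche 3.5; OH(240°)/CN(180°) gauche 2.4 → 13.4 kJ/mol.
A has the highest total (13.7 kJ/mol).

A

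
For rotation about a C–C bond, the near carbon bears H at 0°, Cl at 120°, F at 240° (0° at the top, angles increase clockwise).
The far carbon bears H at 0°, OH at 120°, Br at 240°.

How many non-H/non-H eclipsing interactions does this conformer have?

2

Non-H eclipsing pairs: Cl(120°)/OH(120°); F(240°)/Br(240°) — 2 interactions.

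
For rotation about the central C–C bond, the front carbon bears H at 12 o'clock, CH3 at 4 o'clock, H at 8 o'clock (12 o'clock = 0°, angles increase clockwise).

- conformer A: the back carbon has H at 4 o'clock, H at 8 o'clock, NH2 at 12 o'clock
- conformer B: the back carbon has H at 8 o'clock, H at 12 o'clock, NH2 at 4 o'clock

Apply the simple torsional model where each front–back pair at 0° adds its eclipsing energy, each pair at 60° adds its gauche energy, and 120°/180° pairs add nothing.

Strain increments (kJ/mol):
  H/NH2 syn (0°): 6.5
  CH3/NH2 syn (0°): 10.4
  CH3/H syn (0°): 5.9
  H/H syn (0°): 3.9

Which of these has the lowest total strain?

A

A (eclipsed): H(0°)/NH2(0°) eclipsed 6.5; CH3(120°)/H(120°) eclipsed 5.9; H(240°)/H(240°) eclipsed 3.9 → 16.3 kJ/mol.
B (eclipsed): H(0°)/H(0°) eclipsed 3.9; CH3(120°)/NH2(120°) eclipsed 10.4; H(240°)/H(240°) eclipsed 3.9 → 18.2 kJ/mol.
A has the lowest total (16.3 kJ/mol).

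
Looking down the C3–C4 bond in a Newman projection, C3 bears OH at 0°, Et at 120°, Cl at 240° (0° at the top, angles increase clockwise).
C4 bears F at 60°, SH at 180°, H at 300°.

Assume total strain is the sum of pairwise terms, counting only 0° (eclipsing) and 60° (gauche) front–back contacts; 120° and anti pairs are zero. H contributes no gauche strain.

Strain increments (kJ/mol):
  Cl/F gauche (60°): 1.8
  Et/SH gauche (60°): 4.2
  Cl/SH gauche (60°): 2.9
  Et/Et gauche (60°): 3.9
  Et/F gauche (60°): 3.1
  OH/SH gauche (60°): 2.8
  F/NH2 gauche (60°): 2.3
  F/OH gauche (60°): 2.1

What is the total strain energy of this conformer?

This conformer (staggered): OH(0°)/F(60°) gauche 2.1; Et(120°)/F(60°) gauche 3.1; Et(120°)/SH(180°) gauche 4.2; Cl(240°)/SH(180°) gauche 2.9 → 12.3 kJ/mol.

12.3 kJ/mol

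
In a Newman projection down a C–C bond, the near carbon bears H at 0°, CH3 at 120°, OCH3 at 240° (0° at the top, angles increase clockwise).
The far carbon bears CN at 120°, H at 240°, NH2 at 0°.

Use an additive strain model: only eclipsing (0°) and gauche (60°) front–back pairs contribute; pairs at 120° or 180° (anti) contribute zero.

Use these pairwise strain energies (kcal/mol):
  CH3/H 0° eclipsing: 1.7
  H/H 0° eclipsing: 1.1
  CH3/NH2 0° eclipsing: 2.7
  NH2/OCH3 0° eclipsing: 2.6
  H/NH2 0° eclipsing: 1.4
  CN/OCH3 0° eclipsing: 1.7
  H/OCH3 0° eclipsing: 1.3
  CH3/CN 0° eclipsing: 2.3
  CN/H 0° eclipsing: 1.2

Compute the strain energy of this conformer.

5.0 kcal/mol

This conformer is eclipsed. H at 0° is eclipsed with NH2 at 0° (1.4); CH3 at 120° is eclipsed with CN at 120° (2.3); OCH3 at 240° is eclipsed with H at 240° (1.3). Total 5.0 kcal/mol.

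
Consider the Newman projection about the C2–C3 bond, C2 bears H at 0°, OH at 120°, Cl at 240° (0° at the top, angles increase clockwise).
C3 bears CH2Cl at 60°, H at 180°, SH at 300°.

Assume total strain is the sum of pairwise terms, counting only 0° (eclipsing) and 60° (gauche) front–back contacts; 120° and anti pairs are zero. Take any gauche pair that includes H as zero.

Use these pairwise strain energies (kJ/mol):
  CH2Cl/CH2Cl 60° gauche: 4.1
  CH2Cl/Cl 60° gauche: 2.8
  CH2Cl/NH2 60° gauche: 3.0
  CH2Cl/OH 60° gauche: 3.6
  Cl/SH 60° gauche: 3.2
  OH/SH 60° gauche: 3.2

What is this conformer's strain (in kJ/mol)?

This conformer is staggered. OH at 120° is gauche with CH2Cl at 60° (3.6); Cl at 240° is gauche with SH at 300° (3.2). Total 6.8 kJ/mol.

6.8 kJ/mol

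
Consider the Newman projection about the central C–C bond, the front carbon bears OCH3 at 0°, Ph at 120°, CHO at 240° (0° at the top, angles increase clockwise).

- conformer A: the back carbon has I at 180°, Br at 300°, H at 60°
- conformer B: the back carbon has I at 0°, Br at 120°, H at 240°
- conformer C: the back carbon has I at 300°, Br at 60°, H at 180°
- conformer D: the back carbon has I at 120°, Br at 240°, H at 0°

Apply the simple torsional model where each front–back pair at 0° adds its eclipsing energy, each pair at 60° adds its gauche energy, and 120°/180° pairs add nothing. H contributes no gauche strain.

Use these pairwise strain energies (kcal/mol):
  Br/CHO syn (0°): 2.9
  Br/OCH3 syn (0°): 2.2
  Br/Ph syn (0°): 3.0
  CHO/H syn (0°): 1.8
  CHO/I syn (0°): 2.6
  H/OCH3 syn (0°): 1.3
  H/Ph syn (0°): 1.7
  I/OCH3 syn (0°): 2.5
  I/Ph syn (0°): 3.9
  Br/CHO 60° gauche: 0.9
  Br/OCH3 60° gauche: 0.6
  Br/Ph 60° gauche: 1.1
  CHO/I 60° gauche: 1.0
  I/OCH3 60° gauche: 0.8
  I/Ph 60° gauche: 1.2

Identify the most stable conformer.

C

A (staggered): OCH3(0°)/Br(300°) gauche 0.6; Ph(120°)/I(180°) gauche 1.2; CHO(240°)/I(180°) gauche 1.0; CHO(240°)/Br(300°) gauche 0.9 → 3.7 kcal/mol.
B (eclipsed): OCH3(0°)/I(0°) eclipsed 2.5; Ph(120°)/Br(120°) eclipsed 3.0; CHO(240°)/H(240°) eclipsed 1.8 → 7.3 kcal/mol.
C (staggered): OCH3(0°)/I(300°) gauche 0.8; OCH3(0°)/Br(60°) gauche 0.6; Ph(120°)/Br(60°) gauche 1.1; CHO(240°)/I(300°) gauche 1.0 → 3.5 kcal/mol.
D (eclipsed): OCH3(0°)/H(0°) eclipsed 1.3; Ph(120°)/I(120°) eclipsed 3.9; CHO(240°)/Br(240°) eclipsed 2.9 → 8.1 kcal/mol.
C has the lowest total (3.5 kcal/mol).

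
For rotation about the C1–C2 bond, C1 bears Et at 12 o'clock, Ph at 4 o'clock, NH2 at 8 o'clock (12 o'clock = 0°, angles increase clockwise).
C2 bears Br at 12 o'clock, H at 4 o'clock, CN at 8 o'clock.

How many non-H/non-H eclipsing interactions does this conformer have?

Non-H eclipsing pairs: Et(0°)/Br(0°); NH2(240°)/CN(240°) — 2 interactions.

2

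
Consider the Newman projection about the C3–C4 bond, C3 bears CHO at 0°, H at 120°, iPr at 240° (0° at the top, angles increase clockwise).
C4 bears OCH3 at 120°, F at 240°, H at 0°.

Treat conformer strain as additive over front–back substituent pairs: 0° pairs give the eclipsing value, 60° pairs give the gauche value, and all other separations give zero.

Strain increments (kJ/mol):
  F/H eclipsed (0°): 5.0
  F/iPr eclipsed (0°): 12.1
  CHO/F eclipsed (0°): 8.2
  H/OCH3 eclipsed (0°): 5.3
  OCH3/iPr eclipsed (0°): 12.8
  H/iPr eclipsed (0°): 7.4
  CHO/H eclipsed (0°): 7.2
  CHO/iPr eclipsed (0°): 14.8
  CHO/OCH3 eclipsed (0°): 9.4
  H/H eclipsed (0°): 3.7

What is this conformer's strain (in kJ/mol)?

This conformer (eclipsed): CHO(0°)/H(0°) eclipsed 7.2; H(120°)/OCH3(120°) eclipsed 5.3; iPr(240°)/F(240°) eclipsed 12.1 → 24.6 kJ/mol.

24.6 kJ/mol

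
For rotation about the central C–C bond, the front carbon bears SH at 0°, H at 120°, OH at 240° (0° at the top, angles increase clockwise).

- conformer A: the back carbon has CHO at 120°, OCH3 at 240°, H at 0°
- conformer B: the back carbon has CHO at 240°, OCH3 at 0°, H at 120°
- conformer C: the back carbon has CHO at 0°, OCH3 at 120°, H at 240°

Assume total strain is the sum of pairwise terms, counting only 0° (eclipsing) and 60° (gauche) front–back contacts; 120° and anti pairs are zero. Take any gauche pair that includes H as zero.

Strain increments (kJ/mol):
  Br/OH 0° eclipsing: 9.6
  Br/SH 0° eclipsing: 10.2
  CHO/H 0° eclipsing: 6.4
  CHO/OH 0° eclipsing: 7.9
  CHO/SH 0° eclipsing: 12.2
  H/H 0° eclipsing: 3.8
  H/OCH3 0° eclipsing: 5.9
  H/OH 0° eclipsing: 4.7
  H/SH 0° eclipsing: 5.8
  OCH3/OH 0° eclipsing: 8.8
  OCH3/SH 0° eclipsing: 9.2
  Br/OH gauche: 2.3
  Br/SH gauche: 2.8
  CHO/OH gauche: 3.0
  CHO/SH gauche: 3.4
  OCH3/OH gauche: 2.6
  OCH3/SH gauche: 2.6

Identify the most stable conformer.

A (eclipsed): SH(0°)/H(0°) eclipsed 5.8; H(120°)/CHO(120°) eclipsed 6.4; OH(240°)/OCH3(240°) eclipsed 8.8 → 21.0 kJ/mol.
B (eclipsed): SH(0°)/OCH3(0°) eclipsed 9.2; H(120°)/H(120°) eclipsed 3.8; OH(240°)/CHO(240°) eclipsed 7.9 → 20.9 kJ/mol.
C (eclipsed): SH(0°)/CHO(0°) eclipsed 12.2; H(120°)/OCH3(120°) eclipsed 5.9; OH(240°)/H(240°) eclipsed 4.7 → 22.8 kJ/mol.
B has the lowest total (20.9 kJ/mol).

B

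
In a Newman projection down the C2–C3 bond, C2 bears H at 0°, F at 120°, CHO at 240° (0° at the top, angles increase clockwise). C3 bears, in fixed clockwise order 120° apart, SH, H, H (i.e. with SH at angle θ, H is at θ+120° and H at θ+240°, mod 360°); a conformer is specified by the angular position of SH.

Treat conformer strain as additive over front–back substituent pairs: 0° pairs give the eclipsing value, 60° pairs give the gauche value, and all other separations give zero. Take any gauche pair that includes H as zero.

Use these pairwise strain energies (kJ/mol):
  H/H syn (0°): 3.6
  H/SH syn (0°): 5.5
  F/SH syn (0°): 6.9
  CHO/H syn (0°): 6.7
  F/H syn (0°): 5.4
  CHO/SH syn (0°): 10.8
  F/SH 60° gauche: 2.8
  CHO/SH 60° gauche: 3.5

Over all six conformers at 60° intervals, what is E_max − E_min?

SH at 0° (eclipsed): H(0°)/SH(0°) eclipsed 5.5; F(120°)/H(120°) eclipsed 5.4; CHO(240°)/H(240°) eclipsed 6.7 → 17.6 kJ/mol.
SH at 60° (staggered): F(120°)/SH(60°) gauche 2.8 → 2.8 kJ/mol.
SH at 120° (eclipsed): H(0°)/H(0°) eclipsed 3.6; F(120°)/SH(120°) eclipsed 6.9; CHO(240°)/H(240°) eclipsed 6.7 → 17.2 kJ/mol.
SH at 180° (staggered): F(120°)/SH(180°) gauche 2.8; CHO(240°)/SH(180°) gauche 3.5 → 6.3 kJ/mol.
SH at 240° (eclipsed): H(0°)/H(0°) eclipsed 3.6; F(120°)/H(120°) eclipsed 5.4; CHO(240°)/SH(240°) eclipsed 10.8 → 19.8 kJ/mol.
SH at 300° (staggered): CHO(240°)/SH(300°) gauche 3.5 → 3.5 kJ/mol.
Max at 240° (19.8 kJ/mol), min at 60° (2.8 kJ/mol); barrier = 17.0 kJ/mol.

17.0 kJ/mol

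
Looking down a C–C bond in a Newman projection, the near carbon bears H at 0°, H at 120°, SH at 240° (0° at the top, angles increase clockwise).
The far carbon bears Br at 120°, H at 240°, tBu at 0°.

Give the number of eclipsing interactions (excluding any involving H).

Every eclipsing pair involves H, so the count is 0.

0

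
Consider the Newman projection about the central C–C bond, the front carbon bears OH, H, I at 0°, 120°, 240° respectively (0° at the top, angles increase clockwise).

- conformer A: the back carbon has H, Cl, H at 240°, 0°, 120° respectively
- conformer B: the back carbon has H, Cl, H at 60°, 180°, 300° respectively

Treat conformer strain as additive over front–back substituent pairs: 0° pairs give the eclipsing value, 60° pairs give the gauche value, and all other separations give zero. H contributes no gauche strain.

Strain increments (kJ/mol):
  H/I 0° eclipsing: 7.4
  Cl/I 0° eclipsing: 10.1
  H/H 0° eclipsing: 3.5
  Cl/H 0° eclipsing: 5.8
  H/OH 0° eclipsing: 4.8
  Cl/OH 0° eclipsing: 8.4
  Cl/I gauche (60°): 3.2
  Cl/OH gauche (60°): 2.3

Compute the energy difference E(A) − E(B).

A (eclipsed): OH(0°)/Cl(0°) eclipsed 8.4; H(120°)/H(120°) eclipsed 3.5; I(240°)/H(240°) eclipsed 7.4 → 19.3 kJ/mol.
B (staggered): I(240°)/Cl(180°) gauche 3.2 → 3.2 kJ/mol.
E(A) − E(B) = 19.3 − 3.2 = +16.1 kJ/mol.

+16.1 kJ/mol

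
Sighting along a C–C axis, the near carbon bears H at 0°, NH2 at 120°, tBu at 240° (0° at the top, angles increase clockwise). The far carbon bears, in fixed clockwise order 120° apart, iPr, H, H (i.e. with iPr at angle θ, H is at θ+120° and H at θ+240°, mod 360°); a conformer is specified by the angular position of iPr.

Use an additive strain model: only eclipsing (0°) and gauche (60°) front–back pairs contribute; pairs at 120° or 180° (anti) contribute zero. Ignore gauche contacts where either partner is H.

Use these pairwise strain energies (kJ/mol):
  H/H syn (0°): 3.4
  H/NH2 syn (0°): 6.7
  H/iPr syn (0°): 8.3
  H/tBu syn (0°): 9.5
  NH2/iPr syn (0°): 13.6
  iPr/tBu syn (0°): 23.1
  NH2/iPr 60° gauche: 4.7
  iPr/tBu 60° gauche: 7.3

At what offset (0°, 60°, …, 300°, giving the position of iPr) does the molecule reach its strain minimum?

iPr at 0° (eclipsed): H(0°)/iPr(0°) eclipsed 8.3; NH2(120°)/H(120°) eclipsed 6.7; tBu(240°)/H(240°) eclipsed 9.5 → 24.5 kJ/mol.
iPr at 60° (staggered): NH2(120°)/iPr(60°) gauche 4.7 → 4.7 kJ/mol.
iPr at 120° (eclipsed): H(0°)/H(0°) eclipsed 3.4; NH2(120°)/iPr(120°) eclipsed 13.6; tBu(240°)/H(240°) eclipsed 9.5 → 26.5 kJ/mol.
iPr at 180° (staggered): NH2(120°)/iPr(180°) gauche 4.7; tBu(240°)/iPr(180°) gauche 7.3 → 12.0 kJ/mol.
iPr at 240° (eclipsed): H(0°)/H(0°) eclipsed 3.4; NH2(120°)/H(120°) eclipsed 6.7; tBu(240°)/iPr(240°) eclipsed 23.1 → 33.2 kJ/mol.
iPr at 300° (staggered): tBu(240°)/iPr(300°) gauche 7.3 → 7.3 kJ/mol.
The minimum (4.7 kJ/mol) occurs with iPr at 60°.

60°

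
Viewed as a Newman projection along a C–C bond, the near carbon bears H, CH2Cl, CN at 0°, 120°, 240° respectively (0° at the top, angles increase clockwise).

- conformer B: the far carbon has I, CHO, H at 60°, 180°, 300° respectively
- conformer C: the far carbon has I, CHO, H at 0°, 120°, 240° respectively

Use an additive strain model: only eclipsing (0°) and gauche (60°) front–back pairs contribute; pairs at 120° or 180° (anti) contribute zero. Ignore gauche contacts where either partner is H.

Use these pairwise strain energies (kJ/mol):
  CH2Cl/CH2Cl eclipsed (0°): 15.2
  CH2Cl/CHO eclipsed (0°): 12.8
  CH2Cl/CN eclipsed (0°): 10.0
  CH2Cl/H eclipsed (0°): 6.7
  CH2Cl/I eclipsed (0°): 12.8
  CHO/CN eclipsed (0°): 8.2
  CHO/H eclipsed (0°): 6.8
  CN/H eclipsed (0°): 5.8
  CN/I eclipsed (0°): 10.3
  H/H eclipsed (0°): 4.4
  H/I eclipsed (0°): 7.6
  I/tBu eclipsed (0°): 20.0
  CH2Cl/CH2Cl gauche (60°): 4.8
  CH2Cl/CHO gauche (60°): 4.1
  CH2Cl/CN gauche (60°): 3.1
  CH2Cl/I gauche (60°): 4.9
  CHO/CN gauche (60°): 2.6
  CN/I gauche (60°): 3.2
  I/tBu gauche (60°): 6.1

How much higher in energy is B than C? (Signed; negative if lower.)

B is staggered. CH2Cl at 120° is gauche with I at 60° (4.9); CH2Cl at 120° is gauche with CHO at 180° (4.1); CN at 240° is gauche with CHO at 180° (2.6). Total 11.6 kJ/mol.
C is eclipsed. H at 0° is eclipsed with I at 0° (7.6); CH2Cl at 120° is eclipsed with CHO at 120° (12.8); CN at 240° is eclipsed with H at 240° (5.8). Total 26.2 kJ/mol.
E(B) − E(C) = 11.6 − 26.2 = -14.6 kJ/mol.

-14.6 kJ/mol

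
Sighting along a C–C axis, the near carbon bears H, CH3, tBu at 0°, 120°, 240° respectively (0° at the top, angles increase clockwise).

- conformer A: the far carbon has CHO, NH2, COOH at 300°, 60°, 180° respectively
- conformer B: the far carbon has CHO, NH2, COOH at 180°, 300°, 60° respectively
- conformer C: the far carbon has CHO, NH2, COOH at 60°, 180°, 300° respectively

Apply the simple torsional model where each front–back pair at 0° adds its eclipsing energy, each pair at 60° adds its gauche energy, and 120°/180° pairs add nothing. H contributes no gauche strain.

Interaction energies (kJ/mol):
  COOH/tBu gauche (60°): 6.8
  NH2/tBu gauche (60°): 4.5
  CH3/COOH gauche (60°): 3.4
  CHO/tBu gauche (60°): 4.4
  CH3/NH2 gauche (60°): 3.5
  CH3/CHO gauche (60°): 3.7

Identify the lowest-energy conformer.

B

A (staggered): CH3(120°)/NH2(60°) gauche 3.5; CH3(120°)/COOH(180°) gauche 3.4; tBu(240°)/CHO(300°) gauche 4.4; tBu(240°)/COOH(180°) gauche 6.8 → 18.1 kJ/mol.
B (staggered): CH3(120°)/CHO(180°) gauche 3.7; CH3(120°)/COOH(60°) gauche 3.4; tBu(240°)/CHO(180°) gauche 4.4; tBu(240°)/NH2(300°) gauche 4.5 → 16.0 kJ/mol.
C (staggered): CH3(120°)/CHO(60°) gauche 3.7; CH3(120°)/NH2(180°) gauche 3.5; tBu(240°)/NH2(180°) gauche 4.5; tBu(240°)/COOH(300°) gauche 6.8 → 18.5 kJ/mol.
B has the lowest total (16.0 kJ/mol).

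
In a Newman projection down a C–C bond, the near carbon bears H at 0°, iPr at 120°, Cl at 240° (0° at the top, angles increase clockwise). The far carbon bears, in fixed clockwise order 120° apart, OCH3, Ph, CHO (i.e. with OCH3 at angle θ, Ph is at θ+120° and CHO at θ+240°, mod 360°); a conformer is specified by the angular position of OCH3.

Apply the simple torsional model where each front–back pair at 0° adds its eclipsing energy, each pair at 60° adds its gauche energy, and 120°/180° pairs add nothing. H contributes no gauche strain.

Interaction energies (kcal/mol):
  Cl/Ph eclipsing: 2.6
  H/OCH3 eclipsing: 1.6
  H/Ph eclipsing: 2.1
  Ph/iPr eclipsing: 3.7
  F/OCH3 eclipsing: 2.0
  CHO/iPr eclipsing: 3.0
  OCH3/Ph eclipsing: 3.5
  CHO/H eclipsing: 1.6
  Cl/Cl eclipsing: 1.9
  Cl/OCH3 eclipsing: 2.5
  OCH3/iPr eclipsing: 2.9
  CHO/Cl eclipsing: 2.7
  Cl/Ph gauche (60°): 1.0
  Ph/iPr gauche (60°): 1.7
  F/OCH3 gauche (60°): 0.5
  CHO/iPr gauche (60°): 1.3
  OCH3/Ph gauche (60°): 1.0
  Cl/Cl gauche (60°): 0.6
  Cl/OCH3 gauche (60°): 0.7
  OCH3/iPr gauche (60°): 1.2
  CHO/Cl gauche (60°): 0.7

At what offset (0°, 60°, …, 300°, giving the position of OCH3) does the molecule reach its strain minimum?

180°

OCH3 at 0° (eclipsed): H(0°)/OCH3(0°) eclipsed 1.6; iPr(120°)/Ph(120°) eclipsed 3.7; Cl(240°)/CHO(240°) eclipsed 2.7 → 8.0 kcal/mol.
OCH3 at 60° (staggered): iPr(120°)/OCH3(60°) gauche 1.2; iPr(120°)/Ph(180°) gauche 1.7; Cl(240°)/Ph(180°) gauche 1.0; Cl(240°)/CHO(300°) gauche 0.7 → 4.6 kcal/mol.
OCH3 at 120° (eclipsed): H(0°)/CHO(0°) eclipsed 1.6; iPr(120°)/OCH3(120°) eclipsed 2.9; Cl(240°)/Ph(240°) eclipsed 2.6 → 7.1 kcal/mol.
OCH3 at 180° (staggered): iPr(120°)/OCH3(180°) gauche 1.2; iPr(120°)/CHO(60°) gauche 1.3; Cl(240°)/OCH3(180°) gauche 0.7; Cl(240°)/Ph(300°) gauche 1.0 → 4.2 kcal/mol.
OCH3 at 240° (eclipsed): H(0°)/Ph(0°) eclipsed 2.1; iPr(120°)/CHO(120°) eclipsed 3.0; Cl(240°)/OCH3(240°) eclipsed 2.5 → 7.6 kcal/mol.
OCH3 at 300° (staggered): iPr(120°)/Ph(60°) gauche 1.7; iPr(120°)/CHO(180°) gauche 1.3; Cl(240°)/OCH3(300°) gauche 0.7; Cl(240°)/CHO(180°) gauche 0.7 → 4.4 kcal/mol.
The minimum (4.2 kcal/mol) occurs with OCH3 at 180°.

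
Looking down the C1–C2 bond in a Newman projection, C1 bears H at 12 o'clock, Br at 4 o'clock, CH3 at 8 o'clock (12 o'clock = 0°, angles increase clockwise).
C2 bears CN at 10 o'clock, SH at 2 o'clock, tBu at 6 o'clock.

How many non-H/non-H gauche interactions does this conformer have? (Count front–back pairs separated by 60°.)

Non-H gauche pairs: Br(120°)/SH(60°); Br(120°)/tBu(180°); CH3(240°)/CN(300°); CH3(240°)/tBu(180°) — 4 interactions.

4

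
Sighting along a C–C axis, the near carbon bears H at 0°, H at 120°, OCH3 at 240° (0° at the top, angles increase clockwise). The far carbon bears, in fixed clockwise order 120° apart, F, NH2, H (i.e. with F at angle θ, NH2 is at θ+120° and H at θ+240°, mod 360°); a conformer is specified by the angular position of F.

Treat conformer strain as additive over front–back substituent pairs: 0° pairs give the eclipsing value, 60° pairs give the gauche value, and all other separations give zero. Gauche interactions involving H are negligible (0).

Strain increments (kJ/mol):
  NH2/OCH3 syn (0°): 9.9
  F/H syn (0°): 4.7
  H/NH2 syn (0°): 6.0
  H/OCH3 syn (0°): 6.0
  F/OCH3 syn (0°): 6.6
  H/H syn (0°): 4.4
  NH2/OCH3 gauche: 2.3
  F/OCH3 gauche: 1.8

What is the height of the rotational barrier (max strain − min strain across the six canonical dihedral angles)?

17.2 kJ/mol

F at 0° is eclipsed. H at 0° is eclipsed with F at 0° (4.7); H at 120° is eclipsed with NH2 at 120° (6.0); OCH3 at 240° is eclipsed with H at 240° (6.0). Total 16.7 kJ/mol.
F at 60° is staggered. OCH3 at 240° is gauche with NH2 at 180° (2.3). Total 2.3 kJ/mol.
F at 120° is eclipsed. H at 0° is eclipsed with H at 0° (4.4); H at 120° is eclipsed with F at 120° (4.7); OCH3 at 240° is eclipsed with NH2 at 240° (9.9). Total 19.0 kJ/mol.
F at 180° is staggered. OCH3 at 240° is gauche with F at 180° (1.8); OCH3 at 240° is gauche with NH2 at 300° (2.3). Total 4.1 kJ/mol.
F at 240° is eclipsed. H at 0° is eclipsed with NH2 at 0° (6.0); H at 120° is eclipsed with H at 120° (4.4); OCH3 at 240° is eclipsed with F at 240° (6.6). Total 17.0 kJ/mol.
F at 300° is staggered. OCH3 at 240° is gauche with F at 300° (1.8). Total 1.8 kJ/mol.
Max at 120° (19.0 kJ/mol), min at 300° (1.8 kJ/mol); barrier = 17.2 kJ/mol.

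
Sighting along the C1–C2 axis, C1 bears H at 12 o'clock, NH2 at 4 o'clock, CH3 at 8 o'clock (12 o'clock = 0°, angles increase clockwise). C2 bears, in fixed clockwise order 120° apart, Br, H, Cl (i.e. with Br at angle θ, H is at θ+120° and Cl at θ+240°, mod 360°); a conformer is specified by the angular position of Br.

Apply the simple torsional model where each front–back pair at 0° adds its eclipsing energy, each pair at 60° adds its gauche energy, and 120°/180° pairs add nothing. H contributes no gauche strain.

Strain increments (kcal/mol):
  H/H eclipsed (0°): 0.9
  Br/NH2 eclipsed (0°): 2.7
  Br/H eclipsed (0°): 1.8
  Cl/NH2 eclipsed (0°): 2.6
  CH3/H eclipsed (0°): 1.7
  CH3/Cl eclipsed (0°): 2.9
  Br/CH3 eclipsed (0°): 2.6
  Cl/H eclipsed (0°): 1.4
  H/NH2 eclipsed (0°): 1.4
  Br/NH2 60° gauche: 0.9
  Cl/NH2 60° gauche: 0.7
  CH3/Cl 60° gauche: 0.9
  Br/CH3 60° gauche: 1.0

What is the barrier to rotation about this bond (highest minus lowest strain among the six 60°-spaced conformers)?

4.3 kcal/mol

Br at 0° (eclipsed): H(0°)/Br(0°) eclipsed 1.8; NH2(120°)/H(120°) eclipsed 1.4; CH3(240°)/Cl(240°) eclipsed 2.9 → 6.1 kcal/mol.
Br at 60° (staggered): NH2(120°)/Br(60°) gauche 0.9; CH3(240°)/Cl(300°) gauche 0.9 → 1.8 kcal/mol.
Br at 120° (eclipsed): H(0°)/Cl(0°) eclipsed 1.4; NH2(120°)/Br(120°) eclipsed 2.7; CH3(240°)/H(240°) eclipsed 1.7 → 5.8 kcal/mol.
Br at 180° (staggered): NH2(120°)/Br(180°) gauche 0.9; NH2(120°)/Cl(60°) gauche 0.7; CH3(240°)/Br(180°) gauche 1.0 → 2.6 kcal/mol.
Br at 240° (eclipsed): H(0°)/H(0°) eclipsed 0.9; NH2(120°)/Cl(120°) eclipsed 2.6; CH3(240°)/Br(240°) eclipsed 2.6 → 6.1 kcal/mol.
Br at 300° (staggered): NH2(120°)/Cl(180°) gauche 0.7; CH3(240°)/Br(300°) gauche 1.0; CH3(240°)/Cl(180°) gauche 0.9 → 2.6 kcal/mol.
Max at 0° (6.1 kcal/mol), min at 60° (1.8 kcal/mol); barrier = 4.3 kcal/mol.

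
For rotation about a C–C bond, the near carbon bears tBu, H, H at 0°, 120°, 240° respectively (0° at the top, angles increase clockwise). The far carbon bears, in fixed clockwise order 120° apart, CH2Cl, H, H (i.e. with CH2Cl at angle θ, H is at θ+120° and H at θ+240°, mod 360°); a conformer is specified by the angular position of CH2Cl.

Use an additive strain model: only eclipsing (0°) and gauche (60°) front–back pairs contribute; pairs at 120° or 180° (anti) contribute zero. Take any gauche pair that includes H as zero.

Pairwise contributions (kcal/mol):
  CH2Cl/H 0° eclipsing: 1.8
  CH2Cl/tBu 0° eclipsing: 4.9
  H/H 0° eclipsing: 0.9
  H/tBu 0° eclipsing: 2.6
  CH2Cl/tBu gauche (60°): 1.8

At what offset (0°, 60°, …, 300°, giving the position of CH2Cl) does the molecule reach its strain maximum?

CH2Cl at 0° (eclipsed): tBu–CH2Cl eclipsed, H–H eclipsed, H–H eclipsed; 4.9 + 0.9 + 0.9 = 6.7 kcal/mol.
CH2Cl at 60° (staggered): tBu–CH2Cl gauche; 1.8 = 1.8 kcal/mol.
CH2Cl at 120° (eclipsed): tBu–H eclipsed, H–CH2Cl eclipsed, H–H eclipsed; 2.6 + 1.8 + 0.9 = 5.3 kcal/mol.
CH2Cl at 180° (staggered): no non-H gauche contacts → 0.0 kcal/mol.
CH2Cl at 240° (eclipsed): tBu–H eclipsed, H–H eclipsed, H–CH2Cl eclipsed; 2.6 + 0.9 + 1.8 = 5.3 kcal/mol.
CH2Cl at 300° (staggered): tBu–CH2Cl gauche; 1.8 = 1.8 kcal/mol.
The maximum (6.7 kcal/mol) occurs with CH2Cl at 0°.

0°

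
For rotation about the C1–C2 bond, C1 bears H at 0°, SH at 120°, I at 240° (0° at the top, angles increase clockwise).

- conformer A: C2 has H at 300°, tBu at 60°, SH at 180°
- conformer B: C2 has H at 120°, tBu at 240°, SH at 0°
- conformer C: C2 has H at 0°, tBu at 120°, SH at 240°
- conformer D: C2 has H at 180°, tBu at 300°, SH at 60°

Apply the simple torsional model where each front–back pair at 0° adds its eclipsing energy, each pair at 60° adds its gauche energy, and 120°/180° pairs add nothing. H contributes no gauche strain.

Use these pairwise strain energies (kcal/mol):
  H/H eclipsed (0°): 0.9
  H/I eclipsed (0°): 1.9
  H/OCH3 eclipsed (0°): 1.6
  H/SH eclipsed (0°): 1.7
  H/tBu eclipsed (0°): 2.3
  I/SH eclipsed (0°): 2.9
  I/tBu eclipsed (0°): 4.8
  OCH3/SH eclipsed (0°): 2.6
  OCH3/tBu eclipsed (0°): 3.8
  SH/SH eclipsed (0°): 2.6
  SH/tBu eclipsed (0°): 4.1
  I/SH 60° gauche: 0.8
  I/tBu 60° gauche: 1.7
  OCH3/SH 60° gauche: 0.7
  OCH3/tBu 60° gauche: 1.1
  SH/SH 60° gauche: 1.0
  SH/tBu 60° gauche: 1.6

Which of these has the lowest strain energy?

D

A (staggered): SH(120°)/tBu(60°) gauche 1.6; SH(120°)/SH(180°) gauche 1.0; I(240°)/SH(180°) gauche 0.8 → 3.4 kcal/mol.
B (eclipsed): H(0°)/SH(0°) eclipsed 1.7; SH(120°)/H(120°) eclipsed 1.7; I(240°)/tBu(240°) eclipsed 4.8 → 8.2 kcal/mol.
C (eclipsed): H(0°)/H(0°) eclipsed 0.9; SH(120°)/tBu(120°) eclipsed 4.1; I(240°)/SH(240°) eclipsed 2.9 → 7.9 kcal/mol.
D (staggered): SH(120°)/SH(60°) gauche 1.0; I(240°)/tBu(300°) gauche 1.7 → 2.7 kcal/mol.
D has the lowest total (2.7 kcal/mol).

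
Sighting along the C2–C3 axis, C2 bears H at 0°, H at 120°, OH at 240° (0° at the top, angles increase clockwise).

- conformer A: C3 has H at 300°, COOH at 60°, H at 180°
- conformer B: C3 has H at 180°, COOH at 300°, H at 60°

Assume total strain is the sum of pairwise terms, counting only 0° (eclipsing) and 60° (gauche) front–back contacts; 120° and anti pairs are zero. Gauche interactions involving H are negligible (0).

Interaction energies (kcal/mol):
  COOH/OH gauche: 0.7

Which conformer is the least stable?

B

A (staggered): no non-H gauche contacts → 0.0 kcal/mol.
B (staggered): OH–COOH gauche; 0.7 = 0.7 kcal/mol.
B has the highest total (0.7 kcal/mol).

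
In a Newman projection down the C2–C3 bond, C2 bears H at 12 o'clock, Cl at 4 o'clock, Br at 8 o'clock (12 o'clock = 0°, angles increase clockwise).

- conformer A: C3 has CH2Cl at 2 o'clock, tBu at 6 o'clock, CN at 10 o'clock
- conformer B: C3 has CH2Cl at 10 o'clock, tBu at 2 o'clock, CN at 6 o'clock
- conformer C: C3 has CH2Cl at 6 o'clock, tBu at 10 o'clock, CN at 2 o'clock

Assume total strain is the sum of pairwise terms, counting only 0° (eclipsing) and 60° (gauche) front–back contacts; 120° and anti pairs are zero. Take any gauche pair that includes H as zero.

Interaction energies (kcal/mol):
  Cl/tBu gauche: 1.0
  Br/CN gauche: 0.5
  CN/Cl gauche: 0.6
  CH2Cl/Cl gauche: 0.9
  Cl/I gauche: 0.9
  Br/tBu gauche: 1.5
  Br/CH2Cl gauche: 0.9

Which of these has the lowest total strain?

A (staggered): Cl–CH2Cl gauche, Cl–tBu gauche, Br–tBu gauche, Br–CN gauche; 0.9 + 1.0 + 1.5 + 0.5 = 3.9 kcal/mol.
B (staggered): Cl–tBu gauche, Cl–CN gauche, Br–CH2Cl gauche, Br–CN gauche; 1.0 + 0.6 + 0.9 + 0.5 = 3.0 kcal/mol.
C (staggered): Cl–CH2Cl gauche, Cl–CN gauche, Br–CH2Cl gauche, Br–tBu gauche; 0.9 + 0.6 + 0.9 + 1.5 = 3.9 kcal/mol.
B has the lowest total (3.0 kcal/mol).

B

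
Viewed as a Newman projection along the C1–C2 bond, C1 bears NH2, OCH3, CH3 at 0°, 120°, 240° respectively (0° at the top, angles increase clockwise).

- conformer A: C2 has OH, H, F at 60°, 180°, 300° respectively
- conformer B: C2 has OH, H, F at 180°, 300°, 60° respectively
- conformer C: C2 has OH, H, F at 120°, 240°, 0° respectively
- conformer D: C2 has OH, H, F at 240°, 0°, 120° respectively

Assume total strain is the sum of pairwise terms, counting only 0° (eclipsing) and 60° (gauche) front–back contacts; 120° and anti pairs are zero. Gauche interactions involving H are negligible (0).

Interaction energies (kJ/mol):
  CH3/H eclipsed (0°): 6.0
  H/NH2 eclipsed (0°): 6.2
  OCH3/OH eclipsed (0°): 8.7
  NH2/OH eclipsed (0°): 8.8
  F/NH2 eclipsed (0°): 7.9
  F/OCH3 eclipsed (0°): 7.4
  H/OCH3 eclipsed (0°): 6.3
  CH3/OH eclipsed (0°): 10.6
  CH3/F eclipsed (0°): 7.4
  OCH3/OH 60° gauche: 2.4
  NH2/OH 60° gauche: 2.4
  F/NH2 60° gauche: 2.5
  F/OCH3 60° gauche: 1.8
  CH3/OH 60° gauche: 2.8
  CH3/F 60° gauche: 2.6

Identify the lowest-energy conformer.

B

A (staggered): NH2(0°)/OH(60°) gauche 2.4; NH2(0°)/F(300°) gauche 2.5; OCH3(120°)/OH(60°) gauche 2.4; CH3(240°)/F(300°) gauche 2.6 → 9.9 kJ/mol.
B (staggered): NH2(0°)/F(60°) gauche 2.5; OCH3(120°)/OH(180°) gauche 2.4; OCH3(120°)/F(60°) gauche 1.8; CH3(240°)/OH(180°) gauche 2.8 → 9.5 kJ/mol.
C (eclipsed): NH2(0°)/F(0°) eclipsed 7.9; OCH3(120°)/OH(120°) eclipsed 8.7; CH3(240°)/H(240°) eclipsed 6.0 → 22.6 kJ/mol.
D (eclipsed): NH2(0°)/H(0°) eclipsed 6.2; OCH3(120°)/F(120°) eclipsed 7.4; CH3(240°)/OH(240°) eclipsed 10.6 → 24.2 kJ/mol.
B has the lowest total (9.5 kJ/mol).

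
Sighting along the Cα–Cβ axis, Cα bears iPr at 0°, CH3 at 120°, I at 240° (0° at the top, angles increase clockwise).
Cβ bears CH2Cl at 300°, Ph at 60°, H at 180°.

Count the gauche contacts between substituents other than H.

4

Non-H gauche pairs: iPr(0°)/CH2Cl(300°); iPr(0°)/Ph(60°); CH3(120°)/Ph(60°); I(240°)/CH2Cl(300°) — 4 interactions.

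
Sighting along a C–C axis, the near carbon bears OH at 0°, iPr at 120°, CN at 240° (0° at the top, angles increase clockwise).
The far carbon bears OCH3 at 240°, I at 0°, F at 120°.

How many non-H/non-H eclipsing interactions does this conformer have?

3

Non-H eclipsing pairs: OH(0°)/I(0°); iPr(120°)/F(120°); CN(240°)/OCH3(240°) — 3 interactions.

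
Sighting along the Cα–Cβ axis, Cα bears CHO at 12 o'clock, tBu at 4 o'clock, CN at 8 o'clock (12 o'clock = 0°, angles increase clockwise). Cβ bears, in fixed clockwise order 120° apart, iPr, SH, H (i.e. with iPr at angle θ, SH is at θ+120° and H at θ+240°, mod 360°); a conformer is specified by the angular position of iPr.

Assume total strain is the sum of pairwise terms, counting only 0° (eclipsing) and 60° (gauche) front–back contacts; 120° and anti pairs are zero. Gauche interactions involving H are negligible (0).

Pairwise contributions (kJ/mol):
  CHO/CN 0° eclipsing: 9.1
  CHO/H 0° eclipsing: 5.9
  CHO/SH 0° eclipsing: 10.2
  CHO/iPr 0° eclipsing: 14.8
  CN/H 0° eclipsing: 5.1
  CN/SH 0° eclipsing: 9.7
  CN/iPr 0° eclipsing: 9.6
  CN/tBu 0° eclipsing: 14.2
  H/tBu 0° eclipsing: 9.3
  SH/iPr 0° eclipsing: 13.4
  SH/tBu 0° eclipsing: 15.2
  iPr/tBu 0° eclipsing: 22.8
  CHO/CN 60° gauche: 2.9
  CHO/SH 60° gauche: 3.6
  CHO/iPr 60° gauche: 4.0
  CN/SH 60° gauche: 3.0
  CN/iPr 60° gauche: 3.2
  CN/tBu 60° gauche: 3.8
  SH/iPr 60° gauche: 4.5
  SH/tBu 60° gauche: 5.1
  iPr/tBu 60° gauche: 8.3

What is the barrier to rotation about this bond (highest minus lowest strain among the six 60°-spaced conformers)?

iPr at 0° (eclipsed): CHO(0°)/iPr(0°) eclipsed 14.8; tBu(120°)/SH(120°) eclipsed 15.2; CN(240°)/H(240°) eclipsed 5.1 → 35.1 kJ/mol.
iPr at 60° (staggered): CHO(0°)/iPr(60°) gauche 4.0; tBu(120°)/iPr(60°) gauche 8.3; tBu(120°)/SH(180°) gauche 5.1; CN(240°)/SH(180°) gauche 3.0 → 20.4 kJ/mol.
iPr at 120° (eclipsed): CHO(0°)/H(0°) eclipsed 5.9; tBu(120°)/iPr(120°) eclipsed 22.8; CN(240°)/SH(240°) eclipsed 9.7 → 38.4 kJ/mol.
iPr at 180° (staggered): CHO(0°)/SH(300°) gauche 3.6; tBu(120°)/iPr(180°) gauche 8.3; CN(240°)/iPr(180°) gauche 3.2; CN(240°)/SH(300°) gauche 3.0 → 18.1 kJ/mol.
iPr at 240° (eclipsed): CHO(0°)/SH(0°) eclipsed 10.2; tBu(120°)/H(120°) eclipsed 9.3; CN(240°)/iPr(240°) eclipsed 9.6 → 29.1 kJ/mol.
iPr at 300° (staggered): CHO(0°)/iPr(300°) gauche 4.0; CHO(0°)/SH(60°) gauche 3.6; tBu(120°)/SH(60°) gauche 5.1; CN(240°)/iPr(300°) gauche 3.2 → 15.9 kJ/mol.
Max at 120° (38.4 kJ/mol), min at 300° (15.9 kJ/mol); barrier = 22.5 kJ/mol.

22.5 kJ/mol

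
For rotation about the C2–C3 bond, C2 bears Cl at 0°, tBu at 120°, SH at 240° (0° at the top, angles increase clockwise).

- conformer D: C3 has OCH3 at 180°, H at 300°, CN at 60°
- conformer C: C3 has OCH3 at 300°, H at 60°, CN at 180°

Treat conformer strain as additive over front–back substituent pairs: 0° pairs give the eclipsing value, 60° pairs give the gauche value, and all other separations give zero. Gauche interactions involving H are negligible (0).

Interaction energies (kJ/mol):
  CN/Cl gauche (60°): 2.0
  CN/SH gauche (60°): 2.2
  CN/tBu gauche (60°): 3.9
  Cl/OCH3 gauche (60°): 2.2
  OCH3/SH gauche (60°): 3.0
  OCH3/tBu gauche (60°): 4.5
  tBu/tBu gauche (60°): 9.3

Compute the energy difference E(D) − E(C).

D (staggered): Cl(0°)/CN(60°) gauche 2.0; tBu(120°)/OCH3(180°) gauche 4.5; tBu(120°)/CN(60°) gauche 3.9; SH(240°)/OCH3(180°) gauche 3.0 → 13.4 kJ/mol.
C (staggered): Cl(0°)/OCH3(300°) gauche 2.2; tBu(120°)/CN(180°) gauche 3.9; SH(240°)/OCH3(300°) gauche 3.0; SH(240°)/CN(180°) gauche 2.2 → 11.3 kJ/mol.
E(D) − E(C) = 13.4 − 11.3 = +2.1 kJ/mol.

+2.1 kJ/mol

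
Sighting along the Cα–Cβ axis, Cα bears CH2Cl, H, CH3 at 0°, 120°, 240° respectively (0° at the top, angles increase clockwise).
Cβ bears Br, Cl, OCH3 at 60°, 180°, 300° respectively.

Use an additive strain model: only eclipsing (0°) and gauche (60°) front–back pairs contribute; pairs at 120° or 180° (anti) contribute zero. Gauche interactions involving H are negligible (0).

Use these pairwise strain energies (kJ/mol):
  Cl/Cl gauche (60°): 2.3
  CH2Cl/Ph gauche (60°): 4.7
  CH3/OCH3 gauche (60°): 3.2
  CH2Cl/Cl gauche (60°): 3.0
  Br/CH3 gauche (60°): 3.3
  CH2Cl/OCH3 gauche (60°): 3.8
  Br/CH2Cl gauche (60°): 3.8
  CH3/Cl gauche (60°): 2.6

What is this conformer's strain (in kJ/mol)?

This conformer (staggered): CH2Cl–Br gauche, CH2Cl–OCH3 gauche, CH3–Cl gauche, CH3–OCH3 gauche; 3.8 + 3.8 + 2.6 + 3.2 = 13.4 kJ/mol.

13.4 kJ/mol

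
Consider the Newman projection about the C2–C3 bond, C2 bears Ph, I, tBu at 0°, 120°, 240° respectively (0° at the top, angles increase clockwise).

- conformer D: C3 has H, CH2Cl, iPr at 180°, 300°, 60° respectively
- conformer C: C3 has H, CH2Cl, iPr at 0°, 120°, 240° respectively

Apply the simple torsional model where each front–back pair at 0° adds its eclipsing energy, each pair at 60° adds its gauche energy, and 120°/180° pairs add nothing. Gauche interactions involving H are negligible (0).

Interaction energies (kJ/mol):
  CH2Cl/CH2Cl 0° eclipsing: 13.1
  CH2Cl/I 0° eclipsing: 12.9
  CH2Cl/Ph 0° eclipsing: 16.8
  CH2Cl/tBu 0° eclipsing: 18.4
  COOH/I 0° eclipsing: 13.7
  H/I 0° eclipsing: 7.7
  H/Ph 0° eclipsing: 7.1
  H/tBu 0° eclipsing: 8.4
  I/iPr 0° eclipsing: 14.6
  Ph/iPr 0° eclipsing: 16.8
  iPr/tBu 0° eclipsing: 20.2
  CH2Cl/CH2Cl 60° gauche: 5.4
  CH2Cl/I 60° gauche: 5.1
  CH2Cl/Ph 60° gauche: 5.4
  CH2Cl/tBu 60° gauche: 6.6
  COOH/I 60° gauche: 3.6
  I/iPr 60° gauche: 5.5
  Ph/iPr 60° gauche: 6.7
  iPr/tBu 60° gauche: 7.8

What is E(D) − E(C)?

D is staggered. Ph at 0° is gauche with CH2Cl at 300° (5.4); Ph at 0° is gauche with iPr at 60° (6.7); I at 120° is gauche with iPr at 60° (5.5); tBu at 240° is gauche with CH2Cl at 300° (6.6). Total 24.2 kJ/mol.
C is eclipsed. Ph at 0° is eclipsed with H at 0° (7.1); I at 120° is eclipsed with CH2Cl at 120° (12.9); tBu at 240° is eclipsed with iPr at 240° (20.2). Total 40.2 kJ/mol.
E(D) − E(C) = 24.2 − 40.2 = -16.0 kJ/mol.

-16.0 kJ/mol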